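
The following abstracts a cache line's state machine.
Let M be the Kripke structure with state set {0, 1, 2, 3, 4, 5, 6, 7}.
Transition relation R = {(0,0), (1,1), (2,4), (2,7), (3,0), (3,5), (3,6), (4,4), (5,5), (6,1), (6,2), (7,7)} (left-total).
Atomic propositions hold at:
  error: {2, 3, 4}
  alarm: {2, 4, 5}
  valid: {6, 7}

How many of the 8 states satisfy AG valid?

AG valid: greatest fixpoint, start Z0 = {6, 7}, keep only states in Sat with every successor in Z. Z1 = {7}; fixed.
Sat(AG valid) = {7}
|Sat(AG valid)| = |{7}| = 1.

1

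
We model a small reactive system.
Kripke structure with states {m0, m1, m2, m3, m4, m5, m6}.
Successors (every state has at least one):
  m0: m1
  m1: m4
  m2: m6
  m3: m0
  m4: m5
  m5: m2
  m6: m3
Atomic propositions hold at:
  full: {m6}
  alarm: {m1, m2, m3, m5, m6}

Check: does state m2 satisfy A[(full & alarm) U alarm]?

Sat(full & alarm) = {m6}
A[(full & alarm) U alarm]: least fixpoint, start Z0 = Sat(alarm) = {m1, m2, m3, m5, m6}, add states in Sat(full & alarm) with every successor in Z. Already a fixed point.
Sat(A[(full & alarm) U alarm]) = {m1, m2, m3, m5, m6}
m2 ∈ Sat(A[(full & alarm) U alarm]) = {m1, m2, m3, m5, m6}, so the formula holds at m2.

Yes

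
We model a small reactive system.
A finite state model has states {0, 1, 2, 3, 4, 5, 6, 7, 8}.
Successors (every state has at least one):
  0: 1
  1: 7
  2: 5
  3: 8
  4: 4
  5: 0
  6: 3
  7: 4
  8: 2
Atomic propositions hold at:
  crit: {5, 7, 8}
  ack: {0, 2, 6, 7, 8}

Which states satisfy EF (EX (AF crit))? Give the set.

{0, 1, 2, 3, 5, 6, 8}

AF crit: least fixpoint, start Z0 = {5, 7, 8}, add states with every successor in Z. Z1 = {1, 2, 3, 5, 7, 8}; Z2 = {0, 1, 2, 3, 5, 6, 7, 8}; fixed.
Sat(AF crit) = {0, 1, 2, 3, 5, 6, 7, 8}
Sat(EX (AF crit)) = {s : some successor in {0, 1, 2, 3, 5, 6, 7, 8}} = {0, 1, 2, 3, 5, 6, 8}
EF (EX (AF crit)): least fixpoint, start Z0 = {0, 1, 2, 3, 5, 6, 8}, add states with some successor in Z. Already a fixed point.
Sat(EF (EX (AF crit))) = {0, 1, 2, 3, 5, 6, 8}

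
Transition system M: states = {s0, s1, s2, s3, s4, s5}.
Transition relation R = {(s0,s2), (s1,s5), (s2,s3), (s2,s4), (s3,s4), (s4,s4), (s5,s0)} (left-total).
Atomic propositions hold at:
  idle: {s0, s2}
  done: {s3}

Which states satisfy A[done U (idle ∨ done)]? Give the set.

{s0, s2, s3}

Sat(idle ∨ done) = {s0, s2, s3}
A[done U (idle ∨ done)]: least fixpoint, start Z0 = Sat((idle ∨ done)) = {s0, s2, s3}, add states in Sat(done) with every successor in Z. Already a fixed point.
Sat(A[done U (idle ∨ done)]) = {s0, s2, s3}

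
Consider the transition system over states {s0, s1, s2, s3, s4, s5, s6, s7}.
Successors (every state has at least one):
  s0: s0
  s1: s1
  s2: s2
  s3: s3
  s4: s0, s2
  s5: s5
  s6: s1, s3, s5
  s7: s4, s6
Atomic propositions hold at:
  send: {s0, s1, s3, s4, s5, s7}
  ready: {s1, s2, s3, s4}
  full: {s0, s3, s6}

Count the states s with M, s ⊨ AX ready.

3

Sat(AX ready) = {s : every successor in {s1, s2, s3, s4}} = {s1, s2, s3}
|Sat(AX ready)| = |{s1, s2, s3}| = 3.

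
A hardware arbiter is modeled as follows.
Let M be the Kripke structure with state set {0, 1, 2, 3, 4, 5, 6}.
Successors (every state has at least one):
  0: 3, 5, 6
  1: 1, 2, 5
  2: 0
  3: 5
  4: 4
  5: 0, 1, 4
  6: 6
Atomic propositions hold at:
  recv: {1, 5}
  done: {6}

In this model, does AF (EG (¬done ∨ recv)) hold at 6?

No

Sat(¬done) = {0, 1, 2, 3, 4, 5}
Sat(¬done ∨ recv) = {0, 1, 2, 3, 4, 5}
EG (¬done ∨ recv): greatest fixpoint, start Z0 = {0, 1, 2, 3, 4, 5}, keep only states in Sat with some successor in Z. Already a fixed point.
Sat(EG (¬done ∨ recv)) = {0, 1, 2, 3, 4, 5}
AF (EG (¬done ∨ recv)): least fixpoint, start Z0 = {0, 1, 2, 3, 4, 5}, add states with every successor in Z. Already a fixed point.
Sat(AF (EG (¬done ∨ recv))) = {0, 1, 2, 3, 4, 5}
6 ∉ Sat(AF (EG (¬done ∨ recv))) = {0, 1, 2, 3, 4, 5}, so the formula does not hold at 6.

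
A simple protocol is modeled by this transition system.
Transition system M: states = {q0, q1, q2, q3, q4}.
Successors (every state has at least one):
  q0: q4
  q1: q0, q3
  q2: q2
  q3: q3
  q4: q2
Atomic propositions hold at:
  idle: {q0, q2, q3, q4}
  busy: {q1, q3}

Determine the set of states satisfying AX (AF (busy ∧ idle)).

Sat(busy ∧ idle) = {q3}
AF (busy ∧ idle): least fixpoint, start Z0 = {q3}, add states with every successor in Z. Already a fixed point.
Sat(AF (busy ∧ idle)) = {q3}
Sat(AX (AF (busy ∧ idle))) = {s : every successor in {q3}} = {q3}

{q3}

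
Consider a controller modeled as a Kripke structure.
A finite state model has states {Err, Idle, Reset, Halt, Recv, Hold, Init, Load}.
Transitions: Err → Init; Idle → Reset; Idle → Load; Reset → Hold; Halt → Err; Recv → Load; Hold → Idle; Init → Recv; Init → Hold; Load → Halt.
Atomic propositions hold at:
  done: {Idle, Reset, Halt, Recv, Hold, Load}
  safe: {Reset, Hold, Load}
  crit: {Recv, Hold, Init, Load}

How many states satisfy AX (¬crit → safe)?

5

Sat(¬crit) = {Err, Idle, Reset, Halt}
Sat(¬crit → safe) = {Reset, Recv, Hold, Init, Load}
Sat(AX (¬crit → safe)) = {s : every successor in {Reset, Recv, Hold, Init, Load}} = {Err, Idle, Reset, Recv, Init}
|Sat(AX (¬crit → safe))| = |{Err, Idle, Reset, Recv, Init}| = 5.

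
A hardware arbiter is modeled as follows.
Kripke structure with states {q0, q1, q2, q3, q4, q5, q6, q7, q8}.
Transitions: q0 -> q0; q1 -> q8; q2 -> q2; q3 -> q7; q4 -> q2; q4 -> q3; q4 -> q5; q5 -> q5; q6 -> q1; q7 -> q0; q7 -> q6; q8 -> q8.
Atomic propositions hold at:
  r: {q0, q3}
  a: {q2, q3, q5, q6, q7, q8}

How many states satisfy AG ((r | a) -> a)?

Sat(r | a) = {q0, q2, q3, q5, q6, q7, q8}
Sat((r | a) -> a) = {q1, q2, q3, q4, q5, q6, q7, q8}
AG ((r | a) -> a): greatest fixpoint, start Z0 = {q1, q2, q3, q4, q5, q6, q7, q8}, keep only states in Sat with every successor in Z. Z1 = {q1, q2, q3, q4, q5, q6, q8}; Z2 = {q1, q2, q4, q5, q6, q8}; Z3 = {q1, q2, q5, q6, q8}; fixed.
Sat(AG ((r | a) -> a)) = {q1, q2, q5, q6, q8}
|Sat(AG ((r | a) -> a))| = |{q1, q2, q5, q6, q8}| = 5.

5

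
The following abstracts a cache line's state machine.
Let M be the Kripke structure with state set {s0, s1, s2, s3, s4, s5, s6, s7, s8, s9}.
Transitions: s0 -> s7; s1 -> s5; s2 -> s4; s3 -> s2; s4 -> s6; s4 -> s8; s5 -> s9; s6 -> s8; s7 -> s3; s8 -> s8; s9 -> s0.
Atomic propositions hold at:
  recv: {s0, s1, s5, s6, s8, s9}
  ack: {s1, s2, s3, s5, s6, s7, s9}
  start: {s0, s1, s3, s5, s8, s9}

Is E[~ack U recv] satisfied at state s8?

Yes

Sat(~ack) = {s0, s4, s8}
E[~ack U recv]: least fixpoint, start Z0 = Sat(recv) = {s0, s1, s5, s6, s8, s9}, add states in Sat(~ack) with some successor in Z. Z1 = {s0, s1, s4, s5, s6, s8, s9}; fixed.
Sat(E[~ack U recv]) = {s0, s1, s4, s5, s6, s8, s9}
s8 ∈ Sat(E[~ack U recv]) = {s0, s1, s4, s5, s6, s8, s9}, so the formula holds at s8.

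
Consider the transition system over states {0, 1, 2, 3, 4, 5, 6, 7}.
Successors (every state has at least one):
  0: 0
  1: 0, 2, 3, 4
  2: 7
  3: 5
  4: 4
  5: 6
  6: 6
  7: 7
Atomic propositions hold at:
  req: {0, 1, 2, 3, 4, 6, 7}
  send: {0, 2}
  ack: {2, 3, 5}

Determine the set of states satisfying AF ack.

AF ack: least fixpoint, start Z0 = {2, 3, 5}, add states with every successor in Z. Already a fixed point.
Sat(AF ack) = {2, 3, 5}

{2, 3, 5}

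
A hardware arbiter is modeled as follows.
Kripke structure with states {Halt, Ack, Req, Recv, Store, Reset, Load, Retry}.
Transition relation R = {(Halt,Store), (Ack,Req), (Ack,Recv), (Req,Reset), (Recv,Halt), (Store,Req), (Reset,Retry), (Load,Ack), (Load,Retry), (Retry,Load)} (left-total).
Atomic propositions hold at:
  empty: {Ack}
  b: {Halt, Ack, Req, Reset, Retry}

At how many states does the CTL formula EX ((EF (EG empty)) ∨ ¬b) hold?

3

EG empty: greatest fixpoint, start Z0 = {Ack}, keep only states in Sat with some successor in Z. Z1 = ∅; fixed.
Sat(EG empty) = ∅
EF (EG empty): least fixpoint, start Z0 = ∅, add states with some successor in Z. Already a fixed point.
Sat(EF (EG empty)) = ∅
Sat(¬b) = {Recv, Store, Load}
Sat((EF (EG empty)) ∨ ¬b) = {Recv, Store, Load}
Sat(EX ((EF (EG empty)) ∨ ¬b)) = {s : some successor in {Recv, Store, Load}} = {Halt, Ack, Retry}
|Sat(EX ((EF (EG empty)) ∨ ¬b))| = |{Halt, Ack, Retry}| = 3.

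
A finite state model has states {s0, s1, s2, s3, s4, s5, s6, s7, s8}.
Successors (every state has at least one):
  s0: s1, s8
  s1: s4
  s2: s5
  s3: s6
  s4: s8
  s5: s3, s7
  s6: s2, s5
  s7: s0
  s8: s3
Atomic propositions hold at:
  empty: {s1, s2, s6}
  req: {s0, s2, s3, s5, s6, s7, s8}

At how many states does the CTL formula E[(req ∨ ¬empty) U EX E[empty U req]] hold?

8

Sat(¬empty) = {s0, s3, s4, s5, s7, s8}
Sat(req ∨ ¬empty) = {s0, s2, s3, s4, s5, s6, s7, s8}
E[empty U req]: least fixpoint, start Z0 = Sat(req) = {s0, s2, s3, s5, s6, s7, s8}, add states in Sat(empty) with some successor in Z. Already a fixed point.
Sat(E[empty U req]) = {s0, s2, s3, s5, s6, s7, s8}
Sat(EX E[empty U req]) = {s : some successor in {s0, s2, s3, s5, s6, s7, s8}} = {s0, s2, s3, s4, s5, s6, s7, s8}
E[(req ∨ ¬empty) U EX E[empty U req]]: least fixpoint, start Z0 = Sat(EX E[empty U req]) = {s0, s2, s3, s4, s5, s6, s7, s8}, add states in Sat(req ∨ ¬empty) with some successor in Z. Already a fixed point.
Sat(E[(req ∨ ¬empty) U EX E[empty U req]]) = {s0, s2, s3, s4, s5, s6, s7, s8}
|Sat(E[(req ∨ ¬empty) U EX E[empty U req]])| = |{s0, s2, s3, s4, s5, s6, s7, s8}| = 8.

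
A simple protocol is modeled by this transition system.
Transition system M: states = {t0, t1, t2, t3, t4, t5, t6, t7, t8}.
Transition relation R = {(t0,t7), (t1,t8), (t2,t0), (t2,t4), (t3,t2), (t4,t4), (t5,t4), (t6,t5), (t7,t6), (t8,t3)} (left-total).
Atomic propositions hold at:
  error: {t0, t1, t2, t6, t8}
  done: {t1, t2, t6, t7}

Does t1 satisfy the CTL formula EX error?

Sat(EX error) = {s : some successor in {t0, t1, t2, t6, t8}} = {t1, t2, t3, t7}
t1 ∈ Sat(EX error) = {t1, t2, t3, t7}, so the formula holds at t1.

Yes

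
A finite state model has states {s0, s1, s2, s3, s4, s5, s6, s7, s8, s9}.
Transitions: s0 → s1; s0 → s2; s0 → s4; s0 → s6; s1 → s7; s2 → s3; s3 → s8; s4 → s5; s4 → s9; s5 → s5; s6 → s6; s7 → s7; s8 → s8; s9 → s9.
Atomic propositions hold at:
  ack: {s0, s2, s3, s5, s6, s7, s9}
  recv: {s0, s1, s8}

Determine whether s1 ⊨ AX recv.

No

Sat(AX recv) = {s : every successor in {s0, s1, s8}} = {s3, s8}
s1 ∉ Sat(AX recv) = {s3, s8}, so the formula does not hold at s1.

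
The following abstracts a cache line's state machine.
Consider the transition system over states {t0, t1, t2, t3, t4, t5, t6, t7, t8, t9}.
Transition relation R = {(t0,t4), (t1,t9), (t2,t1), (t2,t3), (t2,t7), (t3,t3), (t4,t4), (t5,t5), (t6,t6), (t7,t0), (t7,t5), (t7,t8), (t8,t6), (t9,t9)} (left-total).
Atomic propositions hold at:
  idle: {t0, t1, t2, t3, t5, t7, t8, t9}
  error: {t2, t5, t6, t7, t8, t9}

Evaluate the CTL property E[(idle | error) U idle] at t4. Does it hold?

Sat(idle | error) = {t0, t1, t2, t3, t5, t6, t7, t8, t9}
E[(idle | error) U idle]: least fixpoint, start Z0 = Sat(idle) = {t0, t1, t2, t3, t5, t7, t8, t9}, add states in Sat(idle | error) with some successor in Z. Already a fixed point.
Sat(E[(idle | error) U idle]) = {t0, t1, t2, t3, t5, t7, t8, t9}
t4 ∉ Sat(E[(idle | error) U idle]) = {t0, t1, t2, t3, t5, t7, t8, t9}, so the formula does not hold at t4.

No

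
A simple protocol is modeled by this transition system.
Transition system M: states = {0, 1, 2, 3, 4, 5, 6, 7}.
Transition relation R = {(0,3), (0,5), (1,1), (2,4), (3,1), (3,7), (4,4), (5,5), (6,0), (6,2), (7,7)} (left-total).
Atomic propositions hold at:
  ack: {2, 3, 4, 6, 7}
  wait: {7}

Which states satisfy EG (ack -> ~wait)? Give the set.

Sat(~wait) = {0, 1, 2, 3, 4, 5, 6}
Sat(ack -> ~wait) = {0, 1, 2, 3, 4, 5, 6}
EG (ack -> ~wait): greatest fixpoint, start Z0 = {0, 1, 2, 3, 4, 5, 6}, keep only states in Sat with some successor in Z. Already a fixed point.
Sat(EG (ack -> ~wait)) = {0, 1, 2, 3, 4, 5, 6}

{0, 1, 2, 3, 4, 5, 6}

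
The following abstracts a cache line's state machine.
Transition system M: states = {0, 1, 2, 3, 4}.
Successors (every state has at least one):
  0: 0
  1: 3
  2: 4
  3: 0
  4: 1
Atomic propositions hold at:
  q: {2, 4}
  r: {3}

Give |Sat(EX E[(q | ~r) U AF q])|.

Sat(~r) = {0, 1, 2, 4}
Sat(q | ~r) = {0, 1, 2, 4}
AF q: least fixpoint, start Z0 = {2, 4}, add states with every successor in Z. Already a fixed point.
Sat(AF q) = {2, 4}
E[(q | ~r) U AF q]: least fixpoint, start Z0 = Sat(AF q) = {2, 4}, add states in Sat(q | ~r) with some successor in Z. Already a fixed point.
Sat(E[(q | ~r) U AF q]) = {2, 4}
Sat(EX E[(q | ~r) U AF q]) = {s : some successor in {2, 4}} = {2}
|Sat(EX E[(q | ~r) U AF q])| = |{2}| = 1.

1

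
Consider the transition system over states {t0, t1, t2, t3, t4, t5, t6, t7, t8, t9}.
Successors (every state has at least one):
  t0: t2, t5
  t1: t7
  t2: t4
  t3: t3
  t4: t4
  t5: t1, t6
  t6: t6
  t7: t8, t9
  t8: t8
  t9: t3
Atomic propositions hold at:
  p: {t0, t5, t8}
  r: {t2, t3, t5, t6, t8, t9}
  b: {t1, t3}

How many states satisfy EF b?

EF b: least fixpoint, start Z0 = {t1, t3}, add states with some successor in Z. Z1 = {t1, t3, t5, t9}; Z2 = {t0, t1, t3, t5, t7, t9}; fixed.
Sat(EF b) = {t0, t1, t3, t5, t7, t9}
|Sat(EF b)| = |{t0, t1, t3, t5, t7, t9}| = 6.

6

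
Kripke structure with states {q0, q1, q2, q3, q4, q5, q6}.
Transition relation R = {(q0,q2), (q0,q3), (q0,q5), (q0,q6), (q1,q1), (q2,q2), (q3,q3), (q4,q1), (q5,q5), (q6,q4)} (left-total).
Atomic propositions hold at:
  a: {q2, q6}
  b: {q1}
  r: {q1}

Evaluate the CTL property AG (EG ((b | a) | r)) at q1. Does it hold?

Sat(b | a) = {q1, q2, q6}
Sat((b | a) | r) = {q1, q2, q6}
EG ((b | a) | r): greatest fixpoint, start Z0 = {q1, q2, q6}, keep only states in Sat with some successor in Z. Z1 = {q1, q2}; fixed.
Sat(EG ((b | a) | r)) = {q1, q2}
AG (EG ((b | a) | r)): greatest fixpoint, start Z0 = {q1, q2}, keep only states in Sat with every successor in Z. Already a fixed point.
Sat(AG (EG ((b | a) | r))) = {q1, q2}
q1 ∈ Sat(AG (EG ((b | a) | r))) = {q1, q2}, so the formula holds at q1.

Yes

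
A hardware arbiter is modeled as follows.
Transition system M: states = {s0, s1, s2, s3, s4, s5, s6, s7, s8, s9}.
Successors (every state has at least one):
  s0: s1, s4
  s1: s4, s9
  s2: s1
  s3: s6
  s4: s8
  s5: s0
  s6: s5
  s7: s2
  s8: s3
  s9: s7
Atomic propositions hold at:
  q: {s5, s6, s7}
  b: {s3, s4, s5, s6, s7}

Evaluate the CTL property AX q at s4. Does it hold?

No

Sat(AX q) = {s : every successor in {s5, s6, s7}} = {s3, s6, s9}
s4 ∉ Sat(AX q) = {s3, s6, s9}, so the formula does not hold at s4.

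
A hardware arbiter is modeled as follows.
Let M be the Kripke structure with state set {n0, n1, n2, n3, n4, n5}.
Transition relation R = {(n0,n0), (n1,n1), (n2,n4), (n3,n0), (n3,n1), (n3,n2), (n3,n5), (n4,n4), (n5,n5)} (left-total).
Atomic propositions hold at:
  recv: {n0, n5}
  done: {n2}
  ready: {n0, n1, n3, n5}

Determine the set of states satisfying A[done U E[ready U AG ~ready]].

{n2, n3, n4}

Sat(~ready) = {n2, n4}
AG ~ready: greatest fixpoint, start Z0 = {n2, n4}, keep only states in Sat with every successor in Z. Already a fixed point.
Sat(AG ~ready) = {n2, n4}
E[ready U AG ~ready]: least fixpoint, start Z0 = Sat(AG ~ready) = {n2, n4}, add states in Sat(ready) with some successor in Z. Z1 = {n2, n3, n4}; fixed.
Sat(E[ready U AG ~ready]) = {n2, n3, n4}
A[done U E[ready U AG ~ready]]: least fixpoint, start Z0 = Sat(E[ready U AG ~ready]) = {n2, n3, n4}, add states in Sat(done) with every successor in Z. Already a fixed point.
Sat(A[done U E[ready U AG ~ready]]) = {n2, n3, n4}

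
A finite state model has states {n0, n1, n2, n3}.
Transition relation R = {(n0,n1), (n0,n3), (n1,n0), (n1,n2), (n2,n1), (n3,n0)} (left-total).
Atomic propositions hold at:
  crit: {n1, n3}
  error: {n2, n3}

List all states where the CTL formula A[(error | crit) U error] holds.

{n2, n3}

Sat(error | crit) = {n1, n2, n3}
A[(error | crit) U error]: least fixpoint, start Z0 = Sat(error) = {n2, n3}, add states in Sat(error | crit) with every successor in Z. Already a fixed point.
Sat(A[(error | crit) U error]) = {n2, n3}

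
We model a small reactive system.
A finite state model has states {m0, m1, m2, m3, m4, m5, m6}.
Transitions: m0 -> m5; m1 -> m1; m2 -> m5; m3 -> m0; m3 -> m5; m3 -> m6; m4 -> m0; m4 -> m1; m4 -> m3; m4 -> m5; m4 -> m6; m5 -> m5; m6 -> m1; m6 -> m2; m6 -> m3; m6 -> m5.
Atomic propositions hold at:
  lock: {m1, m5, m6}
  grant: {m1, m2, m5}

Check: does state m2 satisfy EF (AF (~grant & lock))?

Sat(~grant) = {m0, m3, m4, m6}
Sat(~grant & lock) = {m6}
AF (~grant & lock): least fixpoint, start Z0 = {m6}, add states with every successor in Z. Already a fixed point.
Sat(AF (~grant & lock)) = {m6}
EF (AF (~grant & lock)): least fixpoint, start Z0 = {m6}, add states with some successor in Z. Z1 = {m3, m4, m6}; fixed.
Sat(EF (AF (~grant & lock))) = {m3, m4, m6}
m2 ∉ Sat(EF (AF (~grant & lock))) = {m3, m4, m6}, so the formula does not hold at m2.

No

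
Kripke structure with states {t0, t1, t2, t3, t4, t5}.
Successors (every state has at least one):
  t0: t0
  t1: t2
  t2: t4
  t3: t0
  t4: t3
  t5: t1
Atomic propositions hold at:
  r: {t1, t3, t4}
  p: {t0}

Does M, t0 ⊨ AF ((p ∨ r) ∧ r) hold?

No

Sat(p ∨ r) = {t0, t1, t3, t4}
Sat((p ∨ r) ∧ r) = {t1, t3, t4}
AF ((p ∨ r) ∧ r): least fixpoint, start Z0 = {t1, t3, t4}, add states with every successor in Z. Z1 = {t1, t2, t3, t4, t5}; fixed.
Sat(AF ((p ∨ r) ∧ r)) = {t1, t2, t3, t4, t5}
t0 ∉ Sat(AF ((p ∨ r) ∧ r)) = {t1, t2, t3, t4, t5}, so the formula does not hold at t0.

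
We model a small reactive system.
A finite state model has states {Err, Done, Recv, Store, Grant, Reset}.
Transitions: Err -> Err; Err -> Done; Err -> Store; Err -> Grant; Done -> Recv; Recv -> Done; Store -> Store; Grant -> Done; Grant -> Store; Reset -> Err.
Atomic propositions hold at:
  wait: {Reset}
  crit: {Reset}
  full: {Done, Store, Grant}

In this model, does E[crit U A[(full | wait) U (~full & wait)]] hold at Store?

Sat(full | wait) = {Done, Store, Grant, Reset}
Sat(~full) = {Err, Recv, Reset}
Sat(~full & wait) = {Reset}
A[(full | wait) U (~full & wait)]: least fixpoint, start Z0 = Sat((~full & wait)) = {Reset}, add states in Sat(full | wait) with every successor in Z. Already a fixed point.
Sat(A[(full | wait) U (~full & wait)]) = {Reset}
E[crit U A[(full | wait) U (~full & wait)]]: least fixpoint, start Z0 = Sat(A[(full | wait) U (~full & wait)]) = {Reset}, add states in Sat(crit) with some successor in Z. Already a fixed point.
Sat(E[crit U A[(full | wait) U (~full & wait)]]) = {Reset}
Store ∉ Sat(E[crit U A[(full | wait) U (~full & wait)]]) = {Reset}, so the formula does not hold at Store.

No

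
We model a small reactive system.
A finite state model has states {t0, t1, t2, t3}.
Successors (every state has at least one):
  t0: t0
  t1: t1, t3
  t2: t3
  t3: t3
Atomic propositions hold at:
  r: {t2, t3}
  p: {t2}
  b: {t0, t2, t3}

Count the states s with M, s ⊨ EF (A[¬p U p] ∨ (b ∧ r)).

3

Sat(¬p) = {t0, t1, t3}
A[¬p U p]: least fixpoint, start Z0 = Sat(p) = {t2}, add states in Sat(¬p) with every successor in Z. Already a fixed point.
Sat(A[¬p U p]) = {t2}
Sat(b ∧ r) = {t2, t3}
Sat(A[¬p U p] ∨ (b ∧ r)) = {t2, t3}
EF (A[¬p U p] ∨ (b ∧ r)): least fixpoint, start Z0 = {t2, t3}, add states with some successor in Z. Z1 = {t1, t2, t3}; fixed.
Sat(EF (A[¬p U p] ∨ (b ∧ r))) = {t1, t2, t3}
|Sat(EF (A[¬p U p] ∨ (b ∧ r)))| = |{t1, t2, t3}| = 3.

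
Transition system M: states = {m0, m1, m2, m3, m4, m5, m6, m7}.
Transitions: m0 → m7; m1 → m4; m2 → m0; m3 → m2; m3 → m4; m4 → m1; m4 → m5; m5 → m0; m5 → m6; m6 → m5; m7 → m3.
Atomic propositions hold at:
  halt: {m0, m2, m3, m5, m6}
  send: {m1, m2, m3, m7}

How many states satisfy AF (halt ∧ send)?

Sat(halt ∧ send) = {m2, m3}
AF (halt ∧ send): least fixpoint, start Z0 = {m2, m3}, add states with every successor in Z. Z1 = {m2, m3, m7}; Z2 = {m0, m2, m3, m7}; fixed.
Sat(AF (halt ∧ send)) = {m0, m2, m3, m7}
|Sat(AF (halt ∧ send))| = |{m0, m2, m3, m7}| = 4.

4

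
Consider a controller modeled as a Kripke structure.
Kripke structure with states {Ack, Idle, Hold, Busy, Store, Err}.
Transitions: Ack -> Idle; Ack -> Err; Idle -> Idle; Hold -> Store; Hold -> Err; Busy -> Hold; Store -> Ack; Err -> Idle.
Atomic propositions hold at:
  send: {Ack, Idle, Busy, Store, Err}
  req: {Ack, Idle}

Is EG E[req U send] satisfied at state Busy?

E[req U send]: least fixpoint, start Z0 = Sat(send) = {Ack, Idle, Busy, Store, Err}, add states in Sat(req) with some successor in Z. Already a fixed point.
Sat(E[req U send]) = {Ack, Idle, Busy, Store, Err}
EG E[req U send]: greatest fixpoint, start Z0 = {Ack, Idle, Busy, Store, Err}, keep only states in Sat with some successor in Z. Z1 = {Ack, Idle, Store, Err}; fixed.
Sat(EG E[req U send]) = {Ack, Idle, Store, Err}
Busy ∉ Sat(EG E[req U send]) = {Ack, Idle, Store, Err}, so the formula does not hold at Busy.

No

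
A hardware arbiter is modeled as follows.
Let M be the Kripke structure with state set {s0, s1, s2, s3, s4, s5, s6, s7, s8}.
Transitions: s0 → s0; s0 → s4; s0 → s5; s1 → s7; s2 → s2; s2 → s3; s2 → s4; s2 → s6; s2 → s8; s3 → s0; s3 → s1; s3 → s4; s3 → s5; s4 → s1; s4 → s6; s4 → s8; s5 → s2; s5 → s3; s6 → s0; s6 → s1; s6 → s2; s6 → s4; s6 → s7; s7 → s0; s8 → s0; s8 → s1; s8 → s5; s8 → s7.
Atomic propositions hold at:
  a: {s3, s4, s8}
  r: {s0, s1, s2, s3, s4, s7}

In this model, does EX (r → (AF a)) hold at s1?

AF a: least fixpoint, start Z0 = {s3, s4, s8}, add states with every successor in Z. Already a fixed point.
Sat(AF a) = {s3, s4, s8}
Sat(r → (AF a)) = {s3, s4, s5, s6, s8}
Sat(EX (r → (AF a))) = {s : some successor in {s3, s4, s5, s6, s8}} = {s0, s2, s3, s4, s5, s6, s8}
s1 ∉ Sat(EX (r → (AF a))) = {s0, s2, s3, s4, s5, s6, s8}, so the formula does not hold at s1.

No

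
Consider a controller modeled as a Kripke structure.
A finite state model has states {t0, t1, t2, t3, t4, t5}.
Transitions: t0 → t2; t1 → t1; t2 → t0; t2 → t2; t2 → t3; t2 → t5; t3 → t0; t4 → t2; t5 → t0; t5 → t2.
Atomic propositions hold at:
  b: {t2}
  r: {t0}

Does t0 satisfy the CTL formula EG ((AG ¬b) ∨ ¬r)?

No

Sat(¬b) = {t0, t1, t3, t4, t5}
AG ¬b: greatest fixpoint, start Z0 = {t0, t1, t3, t4, t5}, keep only states in Sat with every successor in Z. Z1 = {t1, t3}; Z2 = {t1}; fixed.
Sat(AG ¬b) = {t1}
Sat(¬r) = {t1, t2, t3, t4, t5}
Sat((AG ¬b) ∨ ¬r) = {t1, t2, t3, t4, t5}
EG ((AG ¬b) ∨ ¬r): greatest fixpoint, start Z0 = {t1, t2, t3, t4, t5}, keep only states in Sat with some successor in Z. Z1 = {t1, t2, t4, t5}; fixed.
Sat(EG ((AG ¬b) ∨ ¬r)) = {t1, t2, t4, t5}
t0 ∉ Sat(EG ((AG ¬b) ∨ ¬r)) = {t1, t2, t4, t5}, so the formula does not hold at t0.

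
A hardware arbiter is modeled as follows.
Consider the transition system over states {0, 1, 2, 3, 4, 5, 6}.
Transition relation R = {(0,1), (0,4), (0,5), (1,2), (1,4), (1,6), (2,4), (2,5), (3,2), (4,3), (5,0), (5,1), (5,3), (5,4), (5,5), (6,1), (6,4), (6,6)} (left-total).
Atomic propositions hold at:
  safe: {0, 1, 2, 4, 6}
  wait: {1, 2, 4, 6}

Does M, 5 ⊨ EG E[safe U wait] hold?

No

E[safe U wait]: least fixpoint, start Z0 = Sat(wait) = {1, 2, 4, 6}, add states in Sat(safe) with some successor in Z. Z1 = {0, 1, 2, 4, 6}; fixed.
Sat(E[safe U wait]) = {0, 1, 2, 4, 6}
EG E[safe U wait]: greatest fixpoint, start Z0 = {0, 1, 2, 4, 6}, keep only states in Sat with some successor in Z. Z1 = {0, 1, 2, 6}; Z2 = {0, 1, 6}; fixed.
Sat(EG E[safe U wait]) = {0, 1, 6}
5 ∉ Sat(EG E[safe U wait]) = {0, 1, 6}, so the formula does not hold at 5.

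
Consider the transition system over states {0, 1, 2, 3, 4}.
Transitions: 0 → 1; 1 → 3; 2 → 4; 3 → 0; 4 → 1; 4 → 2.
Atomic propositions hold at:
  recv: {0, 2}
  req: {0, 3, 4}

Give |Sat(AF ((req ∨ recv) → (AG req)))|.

Sat(req ∨ recv) = {0, 2, 3, 4}
AG req: greatest fixpoint, start Z0 = {0, 3, 4}, keep only states in Sat with every successor in Z. Z1 = {3}; Z2 = ∅; fixed.
Sat(AG req) = ∅
Sat((req ∨ recv) → (AG req)) = {1}
AF ((req ∨ recv) → (AG req)): least fixpoint, start Z0 = {1}, add states with every successor in Z. Z1 = {0, 1}; Z2 = {0, 1, 3}; fixed.
Sat(AF ((req ∨ recv) → (AG req))) = {0, 1, 3}
|Sat(AF ((req ∨ recv) → (AG req)))| = |{0, 1, 3}| = 3.

3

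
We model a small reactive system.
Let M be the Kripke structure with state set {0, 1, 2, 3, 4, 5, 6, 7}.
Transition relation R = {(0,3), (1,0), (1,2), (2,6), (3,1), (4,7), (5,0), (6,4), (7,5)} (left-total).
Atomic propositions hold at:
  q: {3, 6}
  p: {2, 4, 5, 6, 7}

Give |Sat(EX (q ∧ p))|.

1

Sat(q ∧ p) = {6}
Sat(EX (q ∧ p)) = {s : some successor in {6}} = {2}
|Sat(EX (q ∧ p))| = |{2}| = 1.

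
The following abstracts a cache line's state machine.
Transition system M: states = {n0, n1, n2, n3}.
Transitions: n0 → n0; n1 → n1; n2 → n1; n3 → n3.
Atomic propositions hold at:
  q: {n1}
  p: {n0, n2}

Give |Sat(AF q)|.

2

AF q: least fixpoint, start Z0 = {n1}, add states with every successor in Z. Z1 = {n1, n2}; fixed.
Sat(AF q) = {n1, n2}
|Sat(AF q)| = |{n1, n2}| = 2.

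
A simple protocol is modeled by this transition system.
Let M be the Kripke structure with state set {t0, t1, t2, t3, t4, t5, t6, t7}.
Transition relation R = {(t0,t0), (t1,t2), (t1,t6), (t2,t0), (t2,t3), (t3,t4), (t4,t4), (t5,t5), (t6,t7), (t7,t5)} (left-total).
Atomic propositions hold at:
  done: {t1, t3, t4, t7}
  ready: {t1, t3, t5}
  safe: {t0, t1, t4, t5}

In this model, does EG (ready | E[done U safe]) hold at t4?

E[done U safe]: least fixpoint, start Z0 = Sat(safe) = {t0, t1, t4, t5}, add states in Sat(done) with some successor in Z. Z1 = {t0, t1, t3, t4, t5, t7}; fixed.
Sat(E[done U safe]) = {t0, t1, t3, t4, t5, t7}
Sat(ready | E[done U safe]) = {t0, t1, t3, t4, t5, t7}
EG (ready | E[done U safe]): greatest fixpoint, start Z0 = {t0, t1, t3, t4, t5, t7}, keep only states in Sat with some successor in Z. Z1 = {t0, t3, t4, t5, t7}; fixed.
Sat(EG (ready | E[done U safe])) = {t0, t3, t4, t5, t7}
t4 ∈ Sat(EG (ready | E[done U safe])) = {t0, t3, t4, t5, t7}, so the formula holds at t4.

Yes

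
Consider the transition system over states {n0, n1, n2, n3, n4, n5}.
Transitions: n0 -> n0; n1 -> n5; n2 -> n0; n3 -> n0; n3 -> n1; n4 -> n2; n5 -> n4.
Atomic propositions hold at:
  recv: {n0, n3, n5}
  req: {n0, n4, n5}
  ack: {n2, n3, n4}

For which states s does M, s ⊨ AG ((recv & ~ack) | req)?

Sat(~ack) = {n0, n1, n5}
Sat(recv & ~ack) = {n0, n5}
Sat((recv & ~ack) | req) = {n0, n4, n5}
AG ((recv & ~ack) | req): greatest fixpoint, start Z0 = {n0, n4, n5}, keep only states in Sat with every successor in Z. Z1 = {n0, n5}; Z2 = {n0}; fixed.
Sat(AG ((recv & ~ack) | req)) = {n0}

{n0}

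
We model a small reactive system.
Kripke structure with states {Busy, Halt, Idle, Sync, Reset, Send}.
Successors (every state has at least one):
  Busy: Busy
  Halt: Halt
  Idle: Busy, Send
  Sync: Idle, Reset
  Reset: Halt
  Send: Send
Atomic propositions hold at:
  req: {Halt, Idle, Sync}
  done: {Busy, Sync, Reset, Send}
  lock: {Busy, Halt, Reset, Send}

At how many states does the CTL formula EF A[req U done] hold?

A[req U done]: least fixpoint, start Z0 = Sat(done) = {Busy, Sync, Reset, Send}, add states in Sat(req) with every successor in Z. Z1 = {Busy, Idle, Sync, Reset, Send}; fixed.
Sat(A[req U done]) = {Busy, Idle, Sync, Reset, Send}
EF A[req U done]: least fixpoint, start Z0 = {Busy, Idle, Sync, Reset, Send}, add states with some successor in Z. Already a fixed point.
Sat(EF A[req U done]) = {Busy, Idle, Sync, Reset, Send}
|Sat(EF A[req U done])| = |{Busy, Idle, Sync, Reset, Send}| = 5.

5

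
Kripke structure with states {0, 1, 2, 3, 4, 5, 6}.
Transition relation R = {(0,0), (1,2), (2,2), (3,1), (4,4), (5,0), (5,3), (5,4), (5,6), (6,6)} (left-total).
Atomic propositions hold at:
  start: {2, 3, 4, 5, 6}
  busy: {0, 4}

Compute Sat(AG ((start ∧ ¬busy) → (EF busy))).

{0, 4}

Sat(¬busy) = {1, 2, 3, 5, 6}
Sat(start ∧ ¬busy) = {2, 3, 5, 6}
EF busy: least fixpoint, start Z0 = {0, 4}, add states with some successor in Z. Z1 = {0, 4, 5}; fixed.
Sat(EF busy) = {0, 4, 5}
Sat((start ∧ ¬busy) → (EF busy)) = {0, 1, 4, 5}
AG ((start ∧ ¬busy) → (EF busy)): greatest fixpoint, start Z0 = {0, 1, 4, 5}, keep only states in Sat with every successor in Z. Z1 = {0, 4}; fixed.
Sat(AG ((start ∧ ¬busy) → (EF busy))) = {0, 4}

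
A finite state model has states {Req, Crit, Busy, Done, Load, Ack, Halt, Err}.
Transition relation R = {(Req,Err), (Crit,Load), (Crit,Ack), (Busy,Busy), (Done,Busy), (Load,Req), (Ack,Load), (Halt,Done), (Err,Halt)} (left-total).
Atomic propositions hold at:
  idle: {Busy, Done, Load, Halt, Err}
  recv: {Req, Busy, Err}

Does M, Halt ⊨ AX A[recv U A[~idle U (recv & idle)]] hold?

Sat(~idle) = {Req, Crit, Ack}
Sat(recv & idle) = {Busy, Err}
A[~idle U (recv & idle)]: least fixpoint, start Z0 = Sat((recv & idle)) = {Busy, Err}, add states in Sat(~idle) with every successor in Z. Z1 = {Req, Busy, Err}; fixed.
Sat(A[~idle U (recv & idle)]) = {Req, Busy, Err}
A[recv U A[~idle U (recv & idle)]]: least fixpoint, start Z0 = Sat(A[~idle U (recv & idle)]) = {Req, Busy, Err}, add states in Sat(recv) with every successor in Z. Already a fixed point.
Sat(A[recv U A[~idle U (recv & idle)]]) = {Req, Busy, Err}
Sat(AX A[recv U A[~idle U (recv & idle)]]) = {s : every successor in {Req, Busy, Err}} = {Req, Busy, Done, Load}
Halt ∉ Sat(AX A[recv U A[~idle U (recv & idle)]]) = {Req, Busy, Done, Load}, so the formula does not hold at Halt.

No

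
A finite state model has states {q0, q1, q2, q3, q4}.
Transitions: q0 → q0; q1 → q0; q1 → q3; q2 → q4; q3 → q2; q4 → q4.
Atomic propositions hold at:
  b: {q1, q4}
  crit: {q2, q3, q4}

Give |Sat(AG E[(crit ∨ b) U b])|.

3

Sat(crit ∨ b) = {q1, q2, q3, q4}
E[(crit ∨ b) U b]: least fixpoint, start Z0 = Sat(b) = {q1, q4}, add states in Sat(crit ∨ b) with some successor in Z. Z1 = {q1, q2, q4}; Z2 = {q1, q2, q3, q4}; fixed.
Sat(E[(crit ∨ b) U b]) = {q1, q2, q3, q4}
AG E[(crit ∨ b) U b]: greatest fixpoint, start Z0 = {q1, q2, q3, q4}, keep only states in Sat with every successor in Z. Z1 = {q2, q3, q4}; fixed.
Sat(AG E[(crit ∨ b) U b]) = {q2, q3, q4}
|Sat(AG E[(crit ∨ b) U b])| = |{q2, q3, q4}| = 3.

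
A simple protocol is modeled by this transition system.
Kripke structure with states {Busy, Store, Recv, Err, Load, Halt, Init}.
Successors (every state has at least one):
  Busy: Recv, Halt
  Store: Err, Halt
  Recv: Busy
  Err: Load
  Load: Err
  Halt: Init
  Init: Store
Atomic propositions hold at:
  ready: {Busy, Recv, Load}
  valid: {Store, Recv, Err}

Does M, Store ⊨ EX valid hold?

Sat(EX valid) = {s : some successor in {Store, Recv, Err}} = {Busy, Store, Load, Init}
Store ∈ Sat(EX valid) = {Busy, Store, Load, Init}, so the formula holds at Store.

Yes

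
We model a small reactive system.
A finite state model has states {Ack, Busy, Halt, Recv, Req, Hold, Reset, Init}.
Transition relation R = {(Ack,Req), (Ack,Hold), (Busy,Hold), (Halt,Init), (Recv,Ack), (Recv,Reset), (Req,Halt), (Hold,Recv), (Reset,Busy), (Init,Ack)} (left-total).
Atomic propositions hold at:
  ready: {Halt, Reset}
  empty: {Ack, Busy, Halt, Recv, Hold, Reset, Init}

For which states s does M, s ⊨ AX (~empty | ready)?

{Req}

Sat(~empty) = {Req}
Sat(~empty | ready) = {Halt, Req, Reset}
Sat(AX (~empty | ready)) = {s : every successor in {Halt, Req, Reset}} = {Req}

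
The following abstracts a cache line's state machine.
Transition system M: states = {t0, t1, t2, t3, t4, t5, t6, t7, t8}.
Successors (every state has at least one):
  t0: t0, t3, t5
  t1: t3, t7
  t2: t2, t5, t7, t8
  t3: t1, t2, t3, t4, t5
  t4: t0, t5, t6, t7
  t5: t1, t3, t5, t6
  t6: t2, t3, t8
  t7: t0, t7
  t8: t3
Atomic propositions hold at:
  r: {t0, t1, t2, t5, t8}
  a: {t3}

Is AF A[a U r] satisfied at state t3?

A[a U r]: least fixpoint, start Z0 = Sat(r) = {t0, t1, t2, t5, t8}, add states in Sat(a) with every successor in Z. Already a fixed point.
Sat(A[a U r]) = {t0, t1, t2, t5, t8}
AF A[a U r]: least fixpoint, start Z0 = {t0, t1, t2, t5, t8}, add states with every successor in Z. Already a fixed point.
Sat(AF A[a U r]) = {t0, t1, t2, t5, t8}
t3 ∉ Sat(AF A[a U r]) = {t0, t1, t2, t5, t8}, so the formula does not hold at t3.

No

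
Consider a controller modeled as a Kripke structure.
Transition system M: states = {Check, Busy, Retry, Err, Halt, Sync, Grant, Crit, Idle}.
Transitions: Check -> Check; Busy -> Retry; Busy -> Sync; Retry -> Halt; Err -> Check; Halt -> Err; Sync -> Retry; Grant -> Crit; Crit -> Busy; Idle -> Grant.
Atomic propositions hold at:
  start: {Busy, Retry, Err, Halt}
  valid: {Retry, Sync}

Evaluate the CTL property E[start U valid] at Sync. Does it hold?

E[start U valid]: least fixpoint, start Z0 = Sat(valid) = {Retry, Sync}, add states in Sat(start) with some successor in Z. Z1 = {Busy, Retry, Sync}; fixed.
Sat(E[start U valid]) = {Busy, Retry, Sync}
Sync ∈ Sat(E[start U valid]) = {Busy, Retry, Sync}, so the formula holds at Sync.

Yes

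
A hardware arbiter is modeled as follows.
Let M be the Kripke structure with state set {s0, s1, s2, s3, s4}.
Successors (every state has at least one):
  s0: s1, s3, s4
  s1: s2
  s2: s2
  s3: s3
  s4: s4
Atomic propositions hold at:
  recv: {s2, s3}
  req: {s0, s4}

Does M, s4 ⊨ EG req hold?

Yes

EG req: greatest fixpoint, start Z0 = {s0, s4}, keep only states in Sat with some successor in Z. Already a fixed point.
Sat(EG req) = {s0, s4}
s4 ∈ Sat(EG req) = {s0, s4}, so the formula holds at s4.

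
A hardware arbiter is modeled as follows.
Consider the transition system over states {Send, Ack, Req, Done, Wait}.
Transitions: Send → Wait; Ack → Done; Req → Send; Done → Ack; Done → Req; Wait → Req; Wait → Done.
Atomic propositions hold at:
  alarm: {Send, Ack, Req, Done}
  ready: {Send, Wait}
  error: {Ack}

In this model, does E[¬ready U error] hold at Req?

Sat(¬ready) = {Ack, Req, Done}
E[¬ready U error]: least fixpoint, start Z0 = Sat(error) = {Ack}, add states in Sat(¬ready) with some successor in Z. Z1 = {Ack, Done}; fixed.
Sat(E[¬ready U error]) = {Ack, Done}
Req ∉ Sat(E[¬ready U error]) = {Ack, Done}, so the formula does not hold at Req.

No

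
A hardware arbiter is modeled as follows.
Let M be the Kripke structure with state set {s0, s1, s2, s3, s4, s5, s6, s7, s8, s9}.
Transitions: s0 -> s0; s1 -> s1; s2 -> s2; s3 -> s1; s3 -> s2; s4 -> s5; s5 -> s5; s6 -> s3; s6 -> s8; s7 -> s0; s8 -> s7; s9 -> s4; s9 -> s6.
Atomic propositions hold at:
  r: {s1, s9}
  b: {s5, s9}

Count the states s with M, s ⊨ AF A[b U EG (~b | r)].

Sat(~b) = {s0, s1, s2, s3, s4, s6, s7, s8}
Sat(~b | r) = {s0, s1, s2, s3, s4, s6, s7, s8, s9}
EG (~b | r): greatest fixpoint, start Z0 = {s0, s1, s2, s3, s4, s6, s7, s8, s9}, keep only states in Sat with some successor in Z. Z1 = {s0, s1, s2, s3, s6, s7, s8, s9}; fixed.
Sat(EG (~b | r)) = {s0, s1, s2, s3, s6, s7, s8, s9}
A[b U EG (~b | r)]: least fixpoint, start Z0 = Sat(EG (~b | r)) = {s0, s1, s2, s3, s6, s7, s8, s9}, add states in Sat(b) with every successor in Z. Already a fixed point.
Sat(A[b U EG (~b | r)]) = {s0, s1, s2, s3, s6, s7, s8, s9}
AF A[b U EG (~b | r)]: least fixpoint, start Z0 = {s0, s1, s2, s3, s6, s7, s8, s9}, add states with every successor in Z. Already a fixed point.
Sat(AF A[b U EG (~b | r)]) = {s0, s1, s2, s3, s6, s7, s8, s9}
|Sat(AF A[b U EG (~b | r)])| = |{s0, s1, s2, s3, s6, s7, s8, s9}| = 8.

8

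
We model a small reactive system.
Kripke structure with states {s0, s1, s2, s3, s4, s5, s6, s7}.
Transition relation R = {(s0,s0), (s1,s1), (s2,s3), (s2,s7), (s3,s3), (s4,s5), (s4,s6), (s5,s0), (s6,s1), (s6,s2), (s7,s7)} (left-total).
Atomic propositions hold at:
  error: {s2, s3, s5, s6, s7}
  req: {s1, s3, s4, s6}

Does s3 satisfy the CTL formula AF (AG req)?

AG req: greatest fixpoint, start Z0 = {s1, s3, s4, s6}, keep only states in Sat with every successor in Z. Z1 = {s1, s3}; fixed.
Sat(AG req) = {s1, s3}
AF (AG req): least fixpoint, start Z0 = {s1, s3}, add states with every successor in Z. Already a fixed point.
Sat(AF (AG req)) = {s1, s3}
s3 ∈ Sat(AF (AG req)) = {s1, s3}, so the formula holds at s3.

Yes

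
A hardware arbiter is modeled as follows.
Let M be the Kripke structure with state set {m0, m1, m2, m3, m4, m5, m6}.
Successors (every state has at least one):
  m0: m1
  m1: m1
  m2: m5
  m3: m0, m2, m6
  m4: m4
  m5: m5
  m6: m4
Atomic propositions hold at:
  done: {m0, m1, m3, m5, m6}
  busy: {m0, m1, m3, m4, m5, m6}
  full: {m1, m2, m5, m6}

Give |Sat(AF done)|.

AF done: least fixpoint, start Z0 = {m0, m1, m3, m5, m6}, add states with every successor in Z. Z1 = {m0, m1, m2, m3, m5, m6}; fixed.
Sat(AF done) = {m0, m1, m2, m3, m5, m6}
|Sat(AF done)| = |{m0, m1, m2, m3, m5, m6}| = 6.

6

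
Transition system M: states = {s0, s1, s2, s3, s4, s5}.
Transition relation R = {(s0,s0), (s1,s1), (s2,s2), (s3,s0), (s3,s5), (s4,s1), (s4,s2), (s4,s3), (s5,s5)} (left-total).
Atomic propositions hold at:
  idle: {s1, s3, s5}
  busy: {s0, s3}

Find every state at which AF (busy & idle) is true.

Sat(busy & idle) = {s3}
AF (busy & idle): least fixpoint, start Z0 = {s3}, add states with every successor in Z. Already a fixed point.
Sat(AF (busy & idle)) = {s3}

{s3}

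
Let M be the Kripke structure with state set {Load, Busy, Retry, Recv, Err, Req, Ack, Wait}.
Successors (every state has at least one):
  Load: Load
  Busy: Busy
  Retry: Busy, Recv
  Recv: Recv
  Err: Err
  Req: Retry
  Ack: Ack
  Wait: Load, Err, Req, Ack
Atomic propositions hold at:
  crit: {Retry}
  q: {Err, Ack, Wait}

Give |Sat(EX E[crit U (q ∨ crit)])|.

Sat(q ∨ crit) = {Retry, Err, Ack, Wait}
E[crit U (q ∨ crit)]: least fixpoint, start Z0 = Sat((q ∨ crit)) = {Retry, Err, Ack, Wait}, add states in Sat(crit) with some successor in Z. Already a fixed point.
Sat(E[crit U (q ∨ crit)]) = {Retry, Err, Ack, Wait}
Sat(EX E[crit U (q ∨ crit)]) = {s : some successor in {Retry, Err, Ack, Wait}} = {Err, Req, Ack, Wait}
|Sat(EX E[crit U (q ∨ crit)])| = |{Err, Req, Ack, Wait}| = 4.

4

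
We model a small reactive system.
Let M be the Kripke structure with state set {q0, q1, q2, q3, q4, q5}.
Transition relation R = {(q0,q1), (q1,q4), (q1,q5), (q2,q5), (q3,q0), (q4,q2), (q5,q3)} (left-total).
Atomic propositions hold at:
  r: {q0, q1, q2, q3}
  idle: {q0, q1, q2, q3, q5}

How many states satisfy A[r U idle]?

5

A[r U idle]: least fixpoint, start Z0 = Sat(idle) = {q0, q1, q2, q3, q5}, add states in Sat(r) with every successor in Z. Already a fixed point.
Sat(A[r U idle]) = {q0, q1, q2, q3, q5}
|Sat(A[r U idle])| = |{q0, q1, q2, q3, q5}| = 5.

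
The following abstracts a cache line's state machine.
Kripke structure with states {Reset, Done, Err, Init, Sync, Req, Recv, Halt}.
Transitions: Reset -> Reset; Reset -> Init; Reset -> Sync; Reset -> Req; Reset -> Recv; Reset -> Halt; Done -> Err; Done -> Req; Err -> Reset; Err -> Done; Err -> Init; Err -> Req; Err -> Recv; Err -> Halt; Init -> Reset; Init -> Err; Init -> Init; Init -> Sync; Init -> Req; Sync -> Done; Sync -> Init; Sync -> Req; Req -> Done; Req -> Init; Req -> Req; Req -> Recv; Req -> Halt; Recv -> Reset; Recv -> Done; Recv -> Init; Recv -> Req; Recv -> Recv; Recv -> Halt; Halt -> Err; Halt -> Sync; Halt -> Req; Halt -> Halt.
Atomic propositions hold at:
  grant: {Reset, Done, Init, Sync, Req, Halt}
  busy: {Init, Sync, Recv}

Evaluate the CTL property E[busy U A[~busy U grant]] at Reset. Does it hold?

Sat(~busy) = {Reset, Done, Err, Req, Halt}
A[~busy U grant]: least fixpoint, start Z0 = Sat(grant) = {Reset, Done, Init, Sync, Req, Halt}, add states in Sat(~busy) with every successor in Z. Already a fixed point.
Sat(A[~busy U grant]) = {Reset, Done, Init, Sync, Req, Halt}
E[busy U A[~busy U grant]]: least fixpoint, start Z0 = Sat(A[~busy U grant]) = {Reset, Done, Init, Sync, Req, Halt}, add states in Sat(busy) with some successor in Z. Z1 = {Reset, Done, Init, Sync, Req, Recv, Halt}; fixed.
Sat(E[busy U A[~busy U grant]]) = {Reset, Done, Init, Sync, Req, Recv, Halt}
Reset ∈ Sat(E[busy U A[~busy U grant]]) = {Reset, Done, Init, Sync, Req, Recv, Halt}, so the formula holds at Reset.

Yes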